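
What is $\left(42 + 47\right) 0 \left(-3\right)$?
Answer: $0$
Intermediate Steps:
$\left(42 + 47\right) 0 \left(-3\right) = 89 \cdot 0 = 0$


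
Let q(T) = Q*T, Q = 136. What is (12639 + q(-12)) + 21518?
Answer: 32525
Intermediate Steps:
q(T) = 136*T
(12639 + q(-12)) + 21518 = (12639 + 136*(-12)) + 21518 = (12639 - 1632) + 21518 = 11007 + 21518 = 32525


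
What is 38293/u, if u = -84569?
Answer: -38293/84569 ≈ -0.45280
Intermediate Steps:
38293/u = 38293/(-84569) = 38293*(-1/84569) = -38293/84569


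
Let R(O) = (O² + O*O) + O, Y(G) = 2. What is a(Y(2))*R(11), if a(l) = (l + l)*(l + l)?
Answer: 4048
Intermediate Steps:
a(l) = 4*l² (a(l) = (2*l)*(2*l) = 4*l²)
R(O) = O + 2*O² (R(O) = (O² + O²) + O = 2*O² + O = O + 2*O²)
a(Y(2))*R(11) = (4*2²)*(11*(1 + 2*11)) = (4*4)*(11*(1 + 22)) = 16*(11*23) = 16*253 = 4048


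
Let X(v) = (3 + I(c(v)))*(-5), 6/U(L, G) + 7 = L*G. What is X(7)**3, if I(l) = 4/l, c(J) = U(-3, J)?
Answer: 12977875/27 ≈ 4.8066e+5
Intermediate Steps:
U(L, G) = 6/(-7 + G*L) (U(L, G) = 6/(-7 + L*G) = 6/(-7 + G*L))
c(J) = 6/(-7 - 3*J) (c(J) = 6/(-7 + J*(-3)) = 6/(-7 - 3*J))
X(v) = 25/3 + 10*v (X(v) = (3 + 4/((6/(-7 - 3*v))))*(-5) = (3 + 4*(-7/6 - v/2))*(-5) = (3 + (-14/3 - 2*v))*(-5) = (-5/3 - 2*v)*(-5) = 25/3 + 10*v)
X(7)**3 = (25/3 + 10*7)**3 = (25/3 + 70)**3 = (235/3)**3 = 12977875/27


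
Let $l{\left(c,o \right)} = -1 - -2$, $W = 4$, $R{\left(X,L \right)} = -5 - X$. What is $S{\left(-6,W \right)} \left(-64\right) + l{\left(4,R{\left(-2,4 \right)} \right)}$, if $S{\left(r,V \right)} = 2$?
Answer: $-127$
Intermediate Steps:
$l{\left(c,o \right)} = 1$ ($l{\left(c,o \right)} = -1 + 2 = 1$)
$S{\left(-6,W \right)} \left(-64\right) + l{\left(4,R{\left(-2,4 \right)} \right)} = 2 \left(-64\right) + 1 = -128 + 1 = -127$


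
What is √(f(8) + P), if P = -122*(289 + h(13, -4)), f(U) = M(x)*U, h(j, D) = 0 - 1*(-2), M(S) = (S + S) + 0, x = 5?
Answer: I*√35422 ≈ 188.21*I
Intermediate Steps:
M(S) = 2*S (M(S) = 2*S + 0 = 2*S)
h(j, D) = 2 (h(j, D) = 0 + 2 = 2)
f(U) = 10*U (f(U) = (2*5)*U = 10*U)
P = -35502 (P = -122*(289 + 2) = -122*291 = -35502)
√(f(8) + P) = √(10*8 - 35502) = √(80 - 35502) = √(-35422) = I*√35422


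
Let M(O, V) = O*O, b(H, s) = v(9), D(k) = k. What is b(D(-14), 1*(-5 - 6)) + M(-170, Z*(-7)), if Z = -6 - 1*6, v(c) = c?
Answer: 28909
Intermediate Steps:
Z = -12 (Z = -6 - 6 = -12)
b(H, s) = 9
M(O, V) = O²
b(D(-14), 1*(-5 - 6)) + M(-170, Z*(-7)) = 9 + (-170)² = 9 + 28900 = 28909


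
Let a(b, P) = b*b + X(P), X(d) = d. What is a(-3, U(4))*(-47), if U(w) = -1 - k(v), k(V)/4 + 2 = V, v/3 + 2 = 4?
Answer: 376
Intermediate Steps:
v = 6 (v = -6 + 3*4 = -6 + 12 = 6)
k(V) = -8 + 4*V
U(w) = -17 (U(w) = -1 - (-8 + 4*6) = -1 - (-8 + 24) = -1 - 1*16 = -1 - 16 = -17)
a(b, P) = P + b**2 (a(b, P) = b*b + P = b**2 + P = P + b**2)
a(-3, U(4))*(-47) = (-17 + (-3)**2)*(-47) = (-17 + 9)*(-47) = -8*(-47) = 376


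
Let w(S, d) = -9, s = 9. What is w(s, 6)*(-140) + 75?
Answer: 1335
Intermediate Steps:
w(s, 6)*(-140) + 75 = -9*(-140) + 75 = 1260 + 75 = 1335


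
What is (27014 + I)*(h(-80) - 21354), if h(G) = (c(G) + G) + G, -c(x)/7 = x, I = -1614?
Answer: -532231600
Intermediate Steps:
c(x) = -7*x
h(G) = -5*G (h(G) = (-7*G + G) + G = -6*G + G = -5*G)
(27014 + I)*(h(-80) - 21354) = (27014 - 1614)*(-5*(-80) - 21354) = 25400*(400 - 21354) = 25400*(-20954) = -532231600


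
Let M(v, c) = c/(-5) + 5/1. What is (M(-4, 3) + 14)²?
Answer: 8464/25 ≈ 338.56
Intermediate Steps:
M(v, c) = 5 - c/5 (M(v, c) = c*(-⅕) + 5*1 = -c/5 + 5 = 5 - c/5)
(M(-4, 3) + 14)² = ((5 - ⅕*3) + 14)² = ((5 - ⅗) + 14)² = (22/5 + 14)² = (92/5)² = 8464/25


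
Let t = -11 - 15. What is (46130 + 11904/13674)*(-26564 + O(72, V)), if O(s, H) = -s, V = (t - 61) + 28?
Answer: -2800302717544/2279 ≈ -1.2287e+9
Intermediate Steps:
t = -26
V = -59 (V = (-26 - 61) + 28 = -87 + 28 = -59)
(46130 + 11904/13674)*(-26564 + O(72, V)) = (46130 + 11904/13674)*(-26564 - 1*72) = (46130 + 11904*(1/13674))*(-26564 - 72) = (46130 + 1984/2279)*(-26636) = (105132254/2279)*(-26636) = -2800302717544/2279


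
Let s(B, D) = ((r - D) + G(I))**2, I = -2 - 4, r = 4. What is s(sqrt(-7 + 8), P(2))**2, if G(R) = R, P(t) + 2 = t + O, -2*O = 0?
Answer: 16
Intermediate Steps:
O = 0 (O = -1/2*0 = 0)
I = -6
P(t) = -2 + t (P(t) = -2 + (t + 0) = -2 + t)
s(B, D) = (-2 - D)**2 (s(B, D) = ((4 - D) - 6)**2 = (-2 - D)**2)
s(sqrt(-7 + 8), P(2))**2 = ((2 + (-2 + 2))**2)**2 = ((2 + 0)**2)**2 = (2**2)**2 = 4**2 = 16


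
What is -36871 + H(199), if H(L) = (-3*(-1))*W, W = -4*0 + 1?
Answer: -36868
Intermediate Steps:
W = 1 (W = 0 + 1 = 1)
H(L) = 3 (H(L) = -3*(-1)*1 = 3*1 = 3)
-36871 + H(199) = -36871 + 3 = -36868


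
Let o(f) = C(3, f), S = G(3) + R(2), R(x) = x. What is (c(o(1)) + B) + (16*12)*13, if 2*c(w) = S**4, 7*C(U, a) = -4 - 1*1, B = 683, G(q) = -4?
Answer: 3187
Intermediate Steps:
S = -2 (S = -4 + 2 = -2)
C(U, a) = -5/7 (C(U, a) = (-4 - 1*1)/7 = (-4 - 1)/7 = (1/7)*(-5) = -5/7)
o(f) = -5/7
c(w) = 8 (c(w) = (1/2)*(-2)**4 = (1/2)*16 = 8)
(c(o(1)) + B) + (16*12)*13 = (8 + 683) + (16*12)*13 = 691 + 192*13 = 691 + 2496 = 3187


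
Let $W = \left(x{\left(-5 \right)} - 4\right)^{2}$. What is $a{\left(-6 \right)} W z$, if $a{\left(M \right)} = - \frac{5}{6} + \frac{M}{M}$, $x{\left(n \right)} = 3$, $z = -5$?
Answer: $- \frac{5}{6} \approx -0.83333$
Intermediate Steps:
$a{\left(M \right)} = \frac{1}{6}$ ($a{\left(M \right)} = \left(-5\right) \frac{1}{6} + 1 = - \frac{5}{6} + 1 = \frac{1}{6}$)
$W = 1$ ($W = \left(3 - 4\right)^{2} = \left(-1\right)^{2} = 1$)
$a{\left(-6 \right)} W z = \frac{1}{6} \cdot 1 \left(-5\right) = \frac{1}{6} \left(-5\right) = - \frac{5}{6}$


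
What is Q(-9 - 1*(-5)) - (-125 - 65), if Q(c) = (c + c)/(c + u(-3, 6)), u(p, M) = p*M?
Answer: 2094/11 ≈ 190.36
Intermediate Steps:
u(p, M) = M*p
Q(c) = 2*c/(-18 + c) (Q(c) = (c + c)/(c + 6*(-3)) = (2*c)/(c - 18) = (2*c)/(-18 + c) = 2*c/(-18 + c))
Q(-9 - 1*(-5)) - (-125 - 65) = 2*(-9 - 1*(-5))/(-18 + (-9 - 1*(-5))) - (-125 - 65) = 2*(-9 + 5)/(-18 + (-9 + 5)) - 1*(-190) = 2*(-4)/(-18 - 4) + 190 = 2*(-4)/(-22) + 190 = 2*(-4)*(-1/22) + 190 = 4/11 + 190 = 2094/11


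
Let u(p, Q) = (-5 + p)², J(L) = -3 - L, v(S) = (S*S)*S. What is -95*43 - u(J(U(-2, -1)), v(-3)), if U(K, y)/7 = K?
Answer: -4121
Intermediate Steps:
U(K, y) = 7*K
v(S) = S³ (v(S) = S²*S = S³)
-95*43 - u(J(U(-2, -1)), v(-3)) = -95*43 - (-5 + (-3 - 7*(-2)))² = -4085 - (-5 + (-3 - 1*(-14)))² = -4085 - (-5 + (-3 + 14))² = -4085 - (-5 + 11)² = -4085 - 1*6² = -4085 - 1*36 = -4085 - 36 = -4121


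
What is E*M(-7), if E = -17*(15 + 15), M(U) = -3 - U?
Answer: -2040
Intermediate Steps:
E = -510 (E = -17*30 = -510)
E*M(-7) = -510*(-3 - 1*(-7)) = -510*(-3 + 7) = -510*4 = -2040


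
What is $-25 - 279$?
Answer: $-304$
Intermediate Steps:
$-25 - 279 = -304$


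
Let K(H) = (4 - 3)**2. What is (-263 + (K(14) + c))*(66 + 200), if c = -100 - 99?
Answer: -122626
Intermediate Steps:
c = -199
K(H) = 1 (K(H) = 1**2 = 1)
(-263 + (K(14) + c))*(66 + 200) = (-263 + (1 - 199))*(66 + 200) = (-263 - 198)*266 = -461*266 = -122626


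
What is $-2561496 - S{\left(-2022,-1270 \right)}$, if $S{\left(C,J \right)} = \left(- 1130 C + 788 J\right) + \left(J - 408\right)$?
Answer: $-3843918$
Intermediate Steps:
$S{\left(C,J \right)} = -408 - 1130 C + 789 J$ ($S{\left(C,J \right)} = \left(- 1130 C + 788 J\right) + \left(-408 + J\right) = -408 - 1130 C + 789 J$)
$-2561496 - S{\left(-2022,-1270 \right)} = -2561496 - \left(-408 - -2284860 + 789 \left(-1270\right)\right) = -2561496 - \left(-408 + 2284860 - 1002030\right) = -2561496 - 1282422 = -3843918$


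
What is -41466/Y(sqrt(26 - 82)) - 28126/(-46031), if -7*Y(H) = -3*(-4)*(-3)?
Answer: -2226672931/276186 ≈ -8062.2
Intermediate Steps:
Y(H) = 36/7 (Y(H) = -(-3*(-4))*(-3)/7 = -12*(-3)/7 = -1/7*(-36) = 36/7)
-41466/Y(sqrt(26 - 82)) - 28126/(-46031) = -41466/36/7 - 28126/(-46031) = -41466*7/36 - 28126*(-1/46031) = -48377/6 + 28126/46031 = -2226672931/276186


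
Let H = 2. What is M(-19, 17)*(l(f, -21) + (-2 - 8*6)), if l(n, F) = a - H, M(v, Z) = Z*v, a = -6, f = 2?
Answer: 18734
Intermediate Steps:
l(n, F) = -8 (l(n, F) = -6 - 1*2 = -6 - 2 = -8)
M(-19, 17)*(l(f, -21) + (-2 - 8*6)) = (17*(-19))*(-8 + (-2 - 8*6)) = -323*(-8 + (-2 - 48)) = -323*(-8 - 50) = -323*(-58) = 18734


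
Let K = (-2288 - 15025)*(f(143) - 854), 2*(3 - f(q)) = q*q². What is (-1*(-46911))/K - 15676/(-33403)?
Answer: 264696901717586/564023712285117 ≈ 0.46930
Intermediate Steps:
f(q) = 3 - q³/2 (f(q) = 3 - q*q²/2 = 3 - q³/2)
K = 50656262517/2 (K = (-2288 - 15025)*((3 - ½*143³) - 854) = -17313*((3 - ½*2924207) - 854) = -17313*((3 - 2924207/2) - 854) = -17313*(-2924201/2 - 854) = -17313*(-2925909/2) = 50656262517/2 ≈ 2.5328e+10)
(-1*(-46911))/K - 15676/(-33403) = (-1*(-46911))/(50656262517/2) - 15676/(-33403) = 46911*(2/50656262517) - 15676*(-1/33403) = 31274/16885420839 + 15676/33403 = 264696901717586/564023712285117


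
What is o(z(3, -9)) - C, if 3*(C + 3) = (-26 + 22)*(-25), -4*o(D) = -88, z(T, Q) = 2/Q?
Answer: -25/3 ≈ -8.3333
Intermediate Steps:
o(D) = 22 (o(D) = -¼*(-88) = 22)
C = 91/3 (C = -3 + ((-26 + 22)*(-25))/3 = -3 + (-4*(-25))/3 = -3 + (⅓)*100 = -3 + 100/3 = 91/3 ≈ 30.333)
o(z(3, -9)) - C = 22 - 1*91/3 = 22 - 91/3 = -25/3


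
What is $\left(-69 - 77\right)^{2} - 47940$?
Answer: $-26624$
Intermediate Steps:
$\left(-69 - 77\right)^{2} - 47940 = \left(-146\right)^{2} - 47940 = 21316 - 47940 = -26624$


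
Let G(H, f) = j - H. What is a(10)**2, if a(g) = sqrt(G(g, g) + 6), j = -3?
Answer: -7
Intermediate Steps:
G(H, f) = -3 - H
a(g) = sqrt(3 - g) (a(g) = sqrt((-3 - g) + 6) = sqrt(3 - g))
a(10)**2 = (sqrt(3 - 1*10))**2 = (sqrt(3 - 10))**2 = (sqrt(-7))**2 = (I*sqrt(7))**2 = -7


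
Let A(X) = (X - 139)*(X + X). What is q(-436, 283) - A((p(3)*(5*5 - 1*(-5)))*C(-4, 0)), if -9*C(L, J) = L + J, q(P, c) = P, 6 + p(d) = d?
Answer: -14756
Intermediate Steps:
p(d) = -6 + d
C(L, J) = -J/9 - L/9 (C(L, J) = -(L + J)/9 = -(J + L)/9 = -J/9 - L/9)
A(X) = 2*X*(-139 + X) (A(X) = (-139 + X)*(2*X) = 2*X*(-139 + X))
q(-436, 283) - A((p(3)*(5*5 - 1*(-5)))*C(-4, 0)) = -436 - 2*((-6 + 3)*(5*5 - 1*(-5)))*(-⅑*0 - ⅑*(-4))*(-139 + ((-6 + 3)*(5*5 - 1*(-5)))*(-⅑*0 - ⅑*(-4))) = -436 - 2*(-3*(25 + 5))*(0 + 4/9)*(-139 + (-3*(25 + 5))*(0 + 4/9)) = -436 - 2*-3*30*(4/9)*(-139 - 3*30*(4/9)) = -436 - 2*(-90*4/9)*(-139 - 90*4/9) = -436 - 2*(-40)*(-139 - 40) = -436 - 2*(-40)*(-179) = -436 - 1*14320 = -436 - 14320 = -14756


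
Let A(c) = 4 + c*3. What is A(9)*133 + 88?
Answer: 4211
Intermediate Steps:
A(c) = 4 + 3*c
A(9)*133 + 88 = (4 + 3*9)*133 + 88 = (4 + 27)*133 + 88 = 31*133 + 88 = 4123 + 88 = 4211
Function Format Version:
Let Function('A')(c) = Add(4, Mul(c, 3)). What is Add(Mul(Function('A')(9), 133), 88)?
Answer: 4211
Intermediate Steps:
Function('A')(c) = Add(4, Mul(3, c))
Add(Mul(Function('A')(9), 133), 88) = Add(Mul(Add(4, Mul(3, 9)), 133), 88) = Add(Mul(Add(4, 27), 133), 88) = Add(Mul(31, 133), 88) = Add(4123, 88) = 4211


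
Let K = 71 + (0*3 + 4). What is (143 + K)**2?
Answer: 47524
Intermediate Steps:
K = 75 (K = 71 + (0 + 4) = 71 + 4 = 75)
(143 + K)**2 = (143 + 75)**2 = 218**2 = 47524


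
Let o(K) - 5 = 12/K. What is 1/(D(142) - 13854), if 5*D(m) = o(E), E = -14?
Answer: -35/484861 ≈ -7.2186e-5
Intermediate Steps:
o(K) = 5 + 12/K
D(m) = 29/35 (D(m) = (5 + 12/(-14))/5 = (5 + 12*(-1/14))/5 = (5 - 6/7)/5 = (1/5)*(29/7) = 29/35)
1/(D(142) - 13854) = 1/(29/35 - 13854) = 1/(-484861/35) = -35/484861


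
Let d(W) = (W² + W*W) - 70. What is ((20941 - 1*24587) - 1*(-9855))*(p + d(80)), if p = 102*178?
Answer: 191771174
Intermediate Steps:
p = 18156
d(W) = -70 + 2*W² (d(W) = (W² + W²) - 70 = 2*W² - 70 = -70 + 2*W²)
((20941 - 1*24587) - 1*(-9855))*(p + d(80)) = ((20941 - 1*24587) - 1*(-9855))*(18156 + (-70 + 2*80²)) = ((20941 - 24587) + 9855)*(18156 + (-70 + 2*6400)) = (-3646 + 9855)*(18156 + (-70 + 12800)) = 6209*(18156 + 12730) = 6209*30886 = 191771174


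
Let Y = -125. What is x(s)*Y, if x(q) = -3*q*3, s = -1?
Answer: -1125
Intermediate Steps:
x(q) = -9*q
x(s)*Y = -9*(-1)*(-125) = 9*(-125) = -1125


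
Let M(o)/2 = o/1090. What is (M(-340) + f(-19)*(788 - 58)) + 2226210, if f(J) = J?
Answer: 241144992/109 ≈ 2.2123e+6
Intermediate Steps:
M(o) = o/545 (M(o) = 2*(o/1090) = o/545)
(M(-340) + f(-19)*(788 - 58)) + 2226210 = ((1/545)*(-340) - 19*(788 - 58)) + 2226210 = (-68/109 - 19*730) + 2226210 = (-68/109 - 13870) + 2226210 = -1511898/109 + 2226210 = 241144992/109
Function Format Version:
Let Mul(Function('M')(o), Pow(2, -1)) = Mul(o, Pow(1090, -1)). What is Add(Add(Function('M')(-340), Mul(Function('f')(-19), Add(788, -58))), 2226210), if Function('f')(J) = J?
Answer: Rational(241144992, 109) ≈ 2.2123e+6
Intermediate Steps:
Function('M')(o) = Mul(Rational(1, 545), o) (Function('M')(o) = Mul(2, Mul(o, Pow(1090, -1))) = Mul(2, Mul(o, Rational(1, 1090))) = Mul(2, Mul(Rational(1, 1090), o)) = Mul(Rational(1, 545), o))
Add(Add(Function('M')(-340), Mul(Function('f')(-19), Add(788, -58))), 2226210) = Add(Add(Mul(Rational(1, 545), -340), Mul(-19, Add(788, -58))), 2226210) = Add(Add(Rational(-68, 109), Mul(-19, 730)), 2226210) = Add(Add(Rational(-68, 109), -13870), 2226210) = Add(Rational(-1511898, 109), 2226210) = Rational(241144992, 109)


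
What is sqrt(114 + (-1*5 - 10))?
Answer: 3*sqrt(11) ≈ 9.9499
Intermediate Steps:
sqrt(114 + (-1*5 - 10)) = sqrt(114 + (-5 - 10)) = sqrt(114 - 15) = sqrt(99) = 3*sqrt(11)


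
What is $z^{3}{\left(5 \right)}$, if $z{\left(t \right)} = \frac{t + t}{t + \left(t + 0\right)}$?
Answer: $1$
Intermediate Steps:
$z{\left(t \right)} = 1$ ($z{\left(t \right)} = \frac{2 t}{t + t} = \frac{2 t}{2 t} = 2 t \frac{1}{2 t} = 1$)
$z^{3}{\left(5 \right)} = 1^{3} = 1$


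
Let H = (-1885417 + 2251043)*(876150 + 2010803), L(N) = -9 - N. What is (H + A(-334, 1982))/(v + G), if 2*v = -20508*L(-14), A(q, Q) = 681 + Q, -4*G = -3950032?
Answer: 1055545080241/936238 ≈ 1.1274e+6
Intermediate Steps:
G = 987508 (G = -1/4*(-3950032) = 987508)
v = -51270 (v = (-20508*(-9 - 1*(-14)))/2 = (-20508*(-9 + 14))/2 = (-20508*5)/2 = (1/2)*(-102540) = -51270)
H = 1055545077578 (H = 365626*2886953 = 1055545077578)
(H + A(-334, 1982))/(v + G) = (1055545077578 + (681 + 1982))/(-51270 + 987508) = (1055545077578 + 2663)/936238 = 1055545080241*(1/936238) = 1055545080241/936238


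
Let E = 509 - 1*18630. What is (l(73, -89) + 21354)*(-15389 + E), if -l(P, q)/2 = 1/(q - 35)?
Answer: -22182765495/31 ≈ -7.1557e+8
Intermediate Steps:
E = -18121 (E = 509 - 18630 = -18121)
l(P, q) = -2/(-35 + q) (l(P, q) = -2/(q - 35) = -2/(-35 + q))
(l(73, -89) + 21354)*(-15389 + E) = (-2/(-35 - 89) + 21354)*(-15389 - 18121) = (-2/(-124) + 21354)*(-33510) = (-2*(-1/124) + 21354)*(-33510) = (1/62 + 21354)*(-33510) = (1323949/62)*(-33510) = -22182765495/31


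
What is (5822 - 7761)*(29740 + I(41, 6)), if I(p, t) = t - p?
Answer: -57597995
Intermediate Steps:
(5822 - 7761)*(29740 + I(41, 6)) = (5822 - 7761)*(29740 + (6 - 1*41)) = -1939*(29740 + (6 - 41)) = -1939*(29740 - 35) = -1939*29705 = -57597995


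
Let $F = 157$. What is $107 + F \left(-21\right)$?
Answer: $-3190$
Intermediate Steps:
$107 + F \left(-21\right) = 107 + 157 \left(-21\right) = 107 - 3297 = -3190$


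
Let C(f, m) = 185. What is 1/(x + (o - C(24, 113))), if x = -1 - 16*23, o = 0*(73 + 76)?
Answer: -1/554 ≈ -0.0018051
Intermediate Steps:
o = 0 (o = 0*149 = 0)
x = -369 (x = -1 - 368 = -369)
1/(x + (o - C(24, 113))) = 1/(-369 + (0 - 1*185)) = 1/(-369 + (0 - 185)) = 1/(-369 - 185) = 1/(-554) = -1/554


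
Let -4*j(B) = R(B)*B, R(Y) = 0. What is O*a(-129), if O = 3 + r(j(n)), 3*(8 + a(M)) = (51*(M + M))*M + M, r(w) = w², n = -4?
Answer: 1697229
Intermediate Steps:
j(B) = 0 (j(B) = -0*B = -¼*0 = 0)
a(M) = -8 + 34*M² + M/3 (a(M) = -8 + ((51*(M + M))*M + M)/3 = -8 + ((51*(2*M))*M + M)/3 = -8 + ((102*M)*M + M)/3 = -8 + (102*M² + M)/3 = -8 + (M + 102*M²)/3 = -8 + (34*M² + M/3) = -8 + 34*M² + M/3)
O = 3 (O = 3 + 0² = 3 + 0 = 3)
O*a(-129) = 3*(-8 + 34*(-129)² + (⅓)*(-129)) = 3*(-8 + 34*16641 - 43) = 3*(-8 + 565794 - 43) = 3*565743 = 1697229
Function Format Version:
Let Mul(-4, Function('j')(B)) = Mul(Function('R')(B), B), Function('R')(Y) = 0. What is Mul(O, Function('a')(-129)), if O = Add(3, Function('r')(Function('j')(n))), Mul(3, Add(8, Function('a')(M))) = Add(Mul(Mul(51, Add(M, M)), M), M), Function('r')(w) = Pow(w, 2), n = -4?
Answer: 1697229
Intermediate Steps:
Function('j')(B) = 0 (Function('j')(B) = Mul(Rational(-1, 4), Mul(0, B)) = Mul(Rational(-1, 4), 0) = 0)
Function('a')(M) = Add(-8, Mul(34, Pow(M, 2)), Mul(Rational(1, 3), M)) (Function('a')(M) = Add(-8, Mul(Rational(1, 3), Add(Mul(Mul(51, Add(M, M)), M), M))) = Add(-8, Mul(Rational(1, 3), Add(Mul(Mul(51, Mul(2, M)), M), M))) = Add(-8, Mul(Rational(1, 3), Add(Mul(Mul(102, M), M), M))) = Add(-8, Mul(Rational(1, 3), Add(Mul(102, Pow(M, 2)), M))) = Add(-8, Mul(Rational(1, 3), Add(M, Mul(102, Pow(M, 2))))) = Add(-8, Add(Mul(34, Pow(M, 2)), Mul(Rational(1, 3), M))) = Add(-8, Mul(34, Pow(M, 2)), Mul(Rational(1, 3), M)))
O = 3 (O = Add(3, Pow(0, 2)) = Add(3, 0) = 3)
Mul(O, Function('a')(-129)) = Mul(3, Add(-8, Mul(34, Pow(-129, 2)), Mul(Rational(1, 3), -129))) = Mul(3, Add(-8, Mul(34, 16641), -43)) = Mul(3, Add(-8, 565794, -43)) = Mul(3, 565743) = 1697229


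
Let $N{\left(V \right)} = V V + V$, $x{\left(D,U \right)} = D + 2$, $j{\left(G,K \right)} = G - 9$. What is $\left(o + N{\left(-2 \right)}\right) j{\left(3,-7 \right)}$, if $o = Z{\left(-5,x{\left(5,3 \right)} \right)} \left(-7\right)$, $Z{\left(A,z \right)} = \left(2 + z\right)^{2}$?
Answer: $3390$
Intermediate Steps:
$j{\left(G,K \right)} = -9 + G$
$x{\left(D,U \right)} = 2 + D$
$N{\left(V \right)} = V + V^{2}$ ($N{\left(V \right)} = V^{2} + V = V + V^{2}$)
$o = -567$ ($o = \left(2 + \left(2 + 5\right)\right)^{2} \left(-7\right) = \left(2 + 7\right)^{2} \left(-7\right) = 9^{2} \left(-7\right) = 81 \left(-7\right) = -567$)
$\left(o + N{\left(-2 \right)}\right) j{\left(3,-7 \right)} = \left(-567 - 2 \left(1 - 2\right)\right) \left(-9 + 3\right) = \left(-567 - -2\right) \left(-6\right) = \left(-567 + 2\right) \left(-6\right) = \left(-565\right) \left(-6\right) = 3390$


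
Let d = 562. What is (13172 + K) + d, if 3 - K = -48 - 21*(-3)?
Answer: 13722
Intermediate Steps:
K = -12 (K = 3 - (-48 - 21*(-3)) = 3 - (-48 + 63) = 3 - 1*15 = 3 - 15 = -12)
(13172 + K) + d = (13172 - 12) + 562 = 13160 + 562 = 13722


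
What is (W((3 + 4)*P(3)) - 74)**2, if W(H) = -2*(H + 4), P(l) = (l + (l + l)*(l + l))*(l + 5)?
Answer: 19802500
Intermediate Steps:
P(l) = (5 + l)*(l + 4*l**2) (P(l) = (l + (2*l)*(2*l))*(5 + l) = (l + 4*l**2)*(5 + l) = (5 + l)*(l + 4*l**2))
W(H) = -8 - 2*H (W(H) = -2*(4 + H) = -8 - 2*H)
(W((3 + 4)*P(3)) - 74)**2 = ((-8 - 2*(3 + 4)*3*(5 + 4*3**2 + 21*3)) - 74)**2 = ((-8 - 14*3*(5 + 4*9 + 63)) - 74)**2 = ((-8 - 14*3*(5 + 36 + 63)) - 74)**2 = ((-8 - 14*3*104) - 74)**2 = ((-8 - 14*312) - 74)**2 = ((-8 - 2*2184) - 74)**2 = ((-8 - 4368) - 74)**2 = (-4376 - 74)**2 = (-4450)**2 = 19802500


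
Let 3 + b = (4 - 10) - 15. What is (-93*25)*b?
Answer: 55800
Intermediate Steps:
b = -24 (b = -3 + ((4 - 10) - 15) = -3 + (-6 - 15) = -3 - 21 = -24)
(-93*25)*b = -93*25*(-24) = -2325*(-24) = 55800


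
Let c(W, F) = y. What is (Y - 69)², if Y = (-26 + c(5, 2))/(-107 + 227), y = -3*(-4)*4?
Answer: 17048641/3600 ≈ 4735.7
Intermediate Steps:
y = 48 (y = 12*4 = 48)
c(W, F) = 48
Y = 11/60 (Y = (-26 + 48)/(-107 + 227) = 22/120 = 22*(1/120) = 11/60 ≈ 0.18333)
(Y - 69)² = (11/60 - 69)² = (-4129/60)² = 17048641/3600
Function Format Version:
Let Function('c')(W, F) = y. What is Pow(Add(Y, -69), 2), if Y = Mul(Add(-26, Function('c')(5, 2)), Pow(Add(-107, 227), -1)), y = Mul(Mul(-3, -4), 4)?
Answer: Rational(17048641, 3600) ≈ 4735.7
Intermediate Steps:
y = 48 (y = Mul(12, 4) = 48)
Function('c')(W, F) = 48
Y = Rational(11, 60) (Y = Mul(Add(-26, 48), Pow(Add(-107, 227), -1)) = Mul(22, Pow(120, -1)) = Mul(22, Rational(1, 120)) = Rational(11, 60) ≈ 0.18333)
Pow(Add(Y, -69), 2) = Pow(Add(Rational(11, 60), -69), 2) = Pow(Rational(-4129, 60), 2) = Rational(17048641, 3600)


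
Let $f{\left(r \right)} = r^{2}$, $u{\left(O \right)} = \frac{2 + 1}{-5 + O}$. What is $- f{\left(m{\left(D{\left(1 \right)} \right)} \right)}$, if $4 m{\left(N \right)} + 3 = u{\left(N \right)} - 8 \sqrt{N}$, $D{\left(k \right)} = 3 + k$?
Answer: $- \frac{121}{4} \approx -30.25$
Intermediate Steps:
$u{\left(O \right)} = \frac{3}{-5 + O}$
$m{\left(N \right)} = - \frac{3}{4} - 2 \sqrt{N} + \frac{3}{4 \left(-5 + N\right)}$ ($m{\left(N \right)} = - \frac{3}{4} + \frac{\frac{3}{-5 + N} - 8 \sqrt{N}}{4} = - \frac{3}{4} + \frac{- 8 \sqrt{N} + \frac{3}{-5 + N}}{4} = - \frac{3}{4} - \left(2 \sqrt{N} - \frac{3}{4 \left(-5 + N\right)}\right) = - \frac{3}{4} - 2 \sqrt{N} + \frac{3}{4 \left(-5 + N\right)}$)
$- f{\left(m{\left(D{\left(1 \right)} \right)} \right)} = - \left(\frac{3 - \left(-5 + \left(3 + 1\right)\right) \left(3 + 8 \sqrt{3 + 1}\right)}{4 \left(-5 + \left(3 + 1\right)\right)}\right)^{2} = - \left(\frac{3 - \left(-5 + 4\right) \left(3 + 8 \sqrt{4}\right)}{4 \left(-5 + 4\right)}\right)^{2} = - \left(\frac{3 - - (3 + 8 \cdot 2)}{4 \left(-1\right)}\right)^{2} = - \left(\frac{1}{4} \left(-1\right) \left(3 - - (3 + 16)\right)\right)^{2} = - \left(\frac{1}{4} \left(-1\right) \left(3 - \left(-1\right) 19\right)\right)^{2} = - \left(\frac{1}{4} \left(-1\right) \left(3 + 19\right)\right)^{2} = - \left(\frac{1}{4} \left(-1\right) 22\right)^{2} = - \left(- \frac{11}{2}\right)^{2} = \left(-1\right) \frac{121}{4} = - \frac{121}{4}$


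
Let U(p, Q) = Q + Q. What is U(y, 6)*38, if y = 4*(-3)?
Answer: 456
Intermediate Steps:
y = -12
U(p, Q) = 2*Q
U(y, 6)*38 = (2*6)*38 = 12*38 = 456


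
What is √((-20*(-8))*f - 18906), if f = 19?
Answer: I*√15866 ≈ 125.96*I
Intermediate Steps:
√((-20*(-8))*f - 18906) = √(-20*(-8)*19 - 18906) = √(160*19 - 18906) = √(3040 - 18906) = √(-15866) = I*√15866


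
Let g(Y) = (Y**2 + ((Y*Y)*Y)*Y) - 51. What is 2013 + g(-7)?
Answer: 4412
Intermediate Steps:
g(Y) = -51 + Y**2 + Y**4 (g(Y) = (Y**2 + (Y**2*Y)*Y) - 51 = (Y**2 + Y**3*Y) - 51 = (Y**2 + Y**4) - 51 = -51 + Y**2 + Y**4)
2013 + g(-7) = 2013 + (-51 + (-7)**2 + (-7)**4) = 2013 + (-51 + 49 + 2401) = 2013 + 2399 = 4412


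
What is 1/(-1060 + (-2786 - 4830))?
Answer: -1/8676 ≈ -0.00011526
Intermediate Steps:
1/(-1060 + (-2786 - 4830)) = 1/(-1060 - 7616) = 1/(-8676) = -1/8676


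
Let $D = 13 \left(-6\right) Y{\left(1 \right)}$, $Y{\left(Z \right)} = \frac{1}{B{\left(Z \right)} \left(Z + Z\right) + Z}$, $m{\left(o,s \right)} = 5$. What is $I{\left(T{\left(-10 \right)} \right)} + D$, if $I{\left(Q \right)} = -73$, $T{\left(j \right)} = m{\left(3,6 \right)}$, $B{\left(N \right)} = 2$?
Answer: $- \frac{443}{5} \approx -88.6$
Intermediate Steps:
$T{\left(j \right)} = 5$
$Y{\left(Z \right)} = \frac{1}{5 Z}$ ($Y{\left(Z \right)} = \frac{1}{2 \left(Z + Z\right) + Z} = \frac{1}{2 \cdot 2 Z + Z} = \frac{1}{4 Z + Z} = \frac{1}{5 Z}$)
$D = - \frac{78}{5}$ ($D = 13 \left(-6\right) \frac{1}{5 \cdot 1} = - 78 \cdot \frac{1}{5} \cdot 1 = \left(-78\right) \frac{1}{5} = - \frac{78}{5} \approx -15.6$)
$I{\left(T{\left(-10 \right)} \right)} + D = -73 - \frac{78}{5} = - \frac{443}{5}$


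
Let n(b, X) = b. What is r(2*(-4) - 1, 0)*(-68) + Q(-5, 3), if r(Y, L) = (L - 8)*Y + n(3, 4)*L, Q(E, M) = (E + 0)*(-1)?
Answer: -4891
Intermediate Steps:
Q(E, M) = -E (Q(E, M) = E*(-1) = -E)
r(Y, L) = 3*L + Y*(-8 + L) (r(Y, L) = (L - 8)*Y + 3*L = (-8 + L)*Y + 3*L = Y*(-8 + L) + 3*L = 3*L + Y*(-8 + L))
r(2*(-4) - 1, 0)*(-68) + Q(-5, 3) = (-8*(2*(-4) - 1) + 3*0 + 0*(2*(-4) - 1))*(-68) - 1*(-5) = (-8*(-8 - 1) + 0 + 0*(-8 - 1))*(-68) + 5 = (-8*(-9) + 0 + 0*(-9))*(-68) + 5 = (72 + 0 + 0)*(-68) + 5 = 72*(-68) + 5 = -4896 + 5 = -4891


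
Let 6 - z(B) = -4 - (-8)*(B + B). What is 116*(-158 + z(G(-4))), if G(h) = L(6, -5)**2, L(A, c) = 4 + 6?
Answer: -202768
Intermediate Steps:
L(A, c) = 10
G(h) = 100 (G(h) = 10**2 = 100)
z(B) = 10 - 16*B (z(B) = 6 - (-4 - (-8)*(B + B)) = 6 - (-4 - (-8)*2*B) = 6 - (-4 - (-16)*B) = 6 - (-4 + 16*B) = 6 + (4 - 16*B) = 10 - 16*B)
116*(-158 + z(G(-4))) = 116*(-158 + (10 - 16*100)) = 116*(-158 + (10 - 1600)) = 116*(-158 - 1590) = 116*(-1748) = -202768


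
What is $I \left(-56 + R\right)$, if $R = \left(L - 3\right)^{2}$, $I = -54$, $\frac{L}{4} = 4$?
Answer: $-6102$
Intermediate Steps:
$L = 16$ ($L = 4 \cdot 4 = 16$)
$R = 169$ ($R = \left(16 - 3\right)^{2} = 13^{2} = 169$)
$I \left(-56 + R\right) = - 54 \left(-56 + 169\right) = \left(-54\right) 113 = -6102$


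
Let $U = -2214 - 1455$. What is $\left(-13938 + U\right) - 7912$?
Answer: $-25519$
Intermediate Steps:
$U = -3669$
$\left(-13938 + U\right) - 7912 = \left(-13938 - 3669\right) - 7912 = -17607 - 7912 = -25519$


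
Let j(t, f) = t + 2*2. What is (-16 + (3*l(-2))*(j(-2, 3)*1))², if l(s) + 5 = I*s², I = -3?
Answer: 13924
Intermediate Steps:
j(t, f) = 4 + t (j(t, f) = t + 4 = 4 + t)
l(s) = -5 - 3*s²
(-16 + (3*l(-2))*(j(-2, 3)*1))² = (-16 + (3*(-5 - 3*(-2)²))*((4 - 2)*1))² = (-16 + (3*(-5 - 3*4))*(2*1))² = (-16 + (3*(-5 - 12))*2)² = (-16 + (3*(-17))*2)² = (-16 - 51*2)² = (-16 - 102)² = (-118)² = 13924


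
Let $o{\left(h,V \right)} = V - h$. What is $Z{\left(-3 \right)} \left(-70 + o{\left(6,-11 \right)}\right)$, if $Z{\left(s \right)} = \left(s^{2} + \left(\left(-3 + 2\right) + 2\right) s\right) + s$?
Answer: $-261$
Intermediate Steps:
$Z{\left(s \right)} = s^{2} + 2 s$ ($Z{\left(s \right)} = \left(s^{2} + \left(-1 + 2\right) s\right) + s = \left(s^{2} + 1 s\right) + s = \left(s^{2} + s\right) + s = \left(s + s^{2}\right) + s = s^{2} + 2 s$)
$Z{\left(-3 \right)} \left(-70 + o{\left(6,-11 \right)}\right) = - 3 \left(2 - 3\right) \left(-70 - 17\right) = \left(-3\right) \left(-1\right) \left(-70 - 17\right) = 3 \left(-70 - 17\right) = 3 \left(-87\right) = -261$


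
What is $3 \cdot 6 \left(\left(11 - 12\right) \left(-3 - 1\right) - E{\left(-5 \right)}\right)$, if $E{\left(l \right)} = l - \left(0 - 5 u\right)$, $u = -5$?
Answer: $612$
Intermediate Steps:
$E{\left(l \right)} = -25 + l$ ($E{\left(l \right)} = l - \left(0 - -25\right) = l - \left(0 + 25\right) = l - 25 = -25 + l$)
$3 \cdot 6 \left(\left(11 - 12\right) \left(-3 - 1\right) - E{\left(-5 \right)}\right) = 3 \cdot 6 \left(\left(11 - 12\right) \left(-3 - 1\right) - \left(-25 - 5\right)\right) = 18 \left(\left(-1\right) \left(-4\right) - -30\right) = 18 \left(4 + 30\right) = 18 \cdot 34 = 612$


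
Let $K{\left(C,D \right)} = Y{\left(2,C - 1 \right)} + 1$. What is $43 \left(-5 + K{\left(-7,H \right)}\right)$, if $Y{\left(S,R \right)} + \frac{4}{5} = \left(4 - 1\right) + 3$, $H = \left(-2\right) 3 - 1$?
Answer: $\frac{258}{5} \approx 51.6$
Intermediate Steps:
$H = -7$ ($H = -6 - 1 = -7$)
$Y{\left(S,R \right)} = \frac{26}{5}$ ($Y{\left(S,R \right)} = - \frac{4}{5} + \left(\left(4 - 1\right) + 3\right) = - \frac{4}{5} + \left(3 + 3\right) = - \frac{4}{5} + 6 = \frac{26}{5}$)
$K{\left(C,D \right)} = \frac{31}{5}$ ($K{\left(C,D \right)} = \frac{26}{5} + 1 = \frac{31}{5}$)
$43 \left(-5 + K{\left(-7,H \right)}\right) = 43 \left(-5 + \frac{31}{5}\right) = 43 \cdot \frac{6}{5} = \frac{258}{5}$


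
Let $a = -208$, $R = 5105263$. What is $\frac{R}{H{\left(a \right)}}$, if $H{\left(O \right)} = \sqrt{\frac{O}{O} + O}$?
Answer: $- \frac{5105263 i \sqrt{23}}{69} \approx - 3.5484 \cdot 10^{5} i$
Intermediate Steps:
$H{\left(O \right)} = \sqrt{1 + O}$
$\frac{R}{H{\left(a \right)}} = \frac{5105263}{\sqrt{1 - 208}} = \frac{5105263}{\sqrt{-207}} = \frac{5105263}{3 i \sqrt{23}} = 5105263 \left(- \frac{i \sqrt{23}}{69}\right) = - \frac{5105263 i \sqrt{23}}{69}$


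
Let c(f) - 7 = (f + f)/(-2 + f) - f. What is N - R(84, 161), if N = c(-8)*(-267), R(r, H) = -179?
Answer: -21266/5 ≈ -4253.2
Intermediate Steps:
c(f) = 7 - f + 2*f/(-2 + f) (c(f) = 7 + ((f + f)/(-2 + f) - f) = 7 + ((2*f)/(-2 + f) - f) = 7 + (2*f/(-2 + f) - f) = 7 + (-f + 2*f/(-2 + f)) = 7 - f + 2*f/(-2 + f))
N = -22161/5 (N = ((-14 - 1*(-8)² + 11*(-8))/(-2 - 8))*(-267) = ((-14 - 1*64 - 88)/(-10))*(-267) = -(-14 - 64 - 88)/10*(-267) = -⅒*(-166)*(-267) = (83/5)*(-267) = -22161/5 ≈ -4432.2)
N - R(84, 161) = -22161/5 - 1*(-179) = -22161/5 + 179 = -21266/5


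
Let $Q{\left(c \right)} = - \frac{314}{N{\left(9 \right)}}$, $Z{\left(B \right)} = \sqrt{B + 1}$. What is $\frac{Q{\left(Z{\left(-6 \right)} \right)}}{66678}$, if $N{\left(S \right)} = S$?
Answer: $- \frac{157}{300051} \approx -0.00052324$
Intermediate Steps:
$Z{\left(B \right)} = \sqrt{1 + B}$
$Q{\left(c \right)} = - \frac{314}{9}$
$\frac{Q{\left(Z{\left(-6 \right)} \right)}}{66678} = - \frac{314}{9 \cdot 66678} = \left(- \frac{314}{9}\right) \frac{1}{66678} = - \frac{157}{300051}$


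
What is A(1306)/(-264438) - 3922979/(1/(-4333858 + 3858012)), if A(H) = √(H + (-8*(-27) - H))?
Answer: 1866733865234 - √6/44073 ≈ 1.8667e+12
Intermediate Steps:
A(H) = 6*√6 (A(H) = √(H + (216 - H)) = √216 = 6*√6)
A(1306)/(-264438) - 3922979/(1/(-4333858 + 3858012)) = (6*√6)/(-264438) - 3922979/(1/(-4333858 + 3858012)) = (6*√6)*(-1/264438) - 3922979/(1/(-475846)) = -√6/44073 - 3922979/(-1/475846) = -√6/44073 - 3922979*(-475846) = -√6/44073 + 1866733865234 = 1866733865234 - √6/44073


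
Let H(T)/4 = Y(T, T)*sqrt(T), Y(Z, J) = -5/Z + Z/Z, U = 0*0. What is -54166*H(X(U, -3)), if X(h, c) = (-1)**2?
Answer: 866656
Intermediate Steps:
U = 0
X(h, c) = 1
Y(Z, J) = 1 - 5/Z (Y(Z, J) = -5/Z + 1 = 1 - 5/Z)
H(T) = 4*(-5 + T)/sqrt(T) (H(T) = 4*(((-5 + T)/T)*sqrt(T)) = 4*((-5 + T)/sqrt(T)) = 4*(-5 + T)/sqrt(T))
-54166*H(X(U, -3)) = -216664*(-5 + 1)/sqrt(1) = -216664*(-4) = -54166*(-16) = 866656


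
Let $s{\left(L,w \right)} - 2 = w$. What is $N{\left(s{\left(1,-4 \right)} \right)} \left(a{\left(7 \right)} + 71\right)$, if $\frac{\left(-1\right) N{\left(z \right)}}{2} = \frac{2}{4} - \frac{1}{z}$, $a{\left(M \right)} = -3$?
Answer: $-136$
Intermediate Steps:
$s{\left(L,w \right)} = 2 + w$
$N{\left(z \right)} = -1 + \frac{2}{z}$ ($N{\left(z \right)} = - 2 \left(\frac{2}{4} - \frac{1}{z}\right) = - 2 \left(2 \cdot \frac{1}{4} - \frac{1}{z}\right) = - 2 \left(\frac{1}{2} - \frac{1}{z}\right) = -1 + \frac{2}{z}$)
$N{\left(s{\left(1,-4 \right)} \right)} \left(a{\left(7 \right)} + 71\right) = \frac{2 - \left(2 - 4\right)}{2 - 4} \left(-3 + 71\right) = \frac{2 - -2}{-2} \cdot 68 = - \frac{2 + 2}{2} \cdot 68 = \left(- \frac{1}{2}\right) 4 \cdot 68 = \left(-2\right) 68 = -136$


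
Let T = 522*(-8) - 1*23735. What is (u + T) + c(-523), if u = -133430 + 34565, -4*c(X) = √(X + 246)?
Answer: -126776 - I*√277/4 ≈ -1.2678e+5 - 4.1608*I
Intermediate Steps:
T = -27911 (T = -4176 - 23735 = -27911)
c(X) = -√(246 + X)/4 (c(X) = -√(X + 246)/4 = -√(246 + X)/4)
u = -98865
(u + T) + c(-523) = (-98865 - 27911) - √(246 - 523)/4 = -126776 - I*√277/4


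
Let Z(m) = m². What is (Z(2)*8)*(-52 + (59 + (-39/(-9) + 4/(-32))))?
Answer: 1076/3 ≈ 358.67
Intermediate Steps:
(Z(2)*8)*(-52 + (59 + (-39/(-9) + 4/(-32)))) = (2²*8)*(-52 + (59 + (-39/(-9) + 4/(-32)))) = (4*8)*(-52 + (59 + (-39*(-⅑) + 4*(-1/32)))) = 32*(-52 + (59 + (13/3 - ⅛))) = 32*(-52 + (59 + 101/24)) = 32*(-52 + 1517/24) = 32*(269/24) = 1076/3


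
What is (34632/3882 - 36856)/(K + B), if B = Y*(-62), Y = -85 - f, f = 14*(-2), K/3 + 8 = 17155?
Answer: -4768012/7113765 ≈ -0.67025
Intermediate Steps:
K = 51441 (K = -24 + 3*17155 = -24 + 51465 = 51441)
f = -28
Y = -57 (Y = -85 - 1*(-28) = -85 + 28 = -57)
B = 3534 (B = -57*(-62) = 3534)
(34632/3882 - 36856)/(K + B) = (34632/3882 - 36856)/(51441 + 3534) = (34632*(1/3882) - 36856)/54975 = (5772/647 - 36856)*(1/54975) = -23840060/647*1/54975 = -4768012/7113765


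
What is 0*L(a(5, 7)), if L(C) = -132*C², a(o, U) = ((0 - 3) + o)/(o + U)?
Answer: 0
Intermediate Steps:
a(o, U) = (-3 + o)/(U + o)
0*L(a(5, 7)) = 0*(-132*(-3 + 5)²/(7 + 5)²) = 0*(-132*(2/12)²) = 0*(-132*((1/12)*2)²) = 0*(-132*(⅙)²) = 0*(-132*1/36) = 0*(-11/3) = 0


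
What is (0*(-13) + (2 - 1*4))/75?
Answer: -2/75 ≈ -0.026667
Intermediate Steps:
(0*(-13) + (2 - 1*4))/75 = (0 + (2 - 4))*(1/75) = (0 - 2)*(1/75) = -2*1/75 = -2/75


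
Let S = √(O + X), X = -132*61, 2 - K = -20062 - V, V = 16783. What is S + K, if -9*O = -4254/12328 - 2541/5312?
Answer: 36847 + I*√75872217473103057/3069672 ≈ 36847.0 + 89.732*I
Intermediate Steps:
K = 36847 (K = 2 - (-20062 - 1*16783) = 2 - (-20062 - 16783) = 2 - 1*(-36845) = 2 + 36845 = 36847)
X = -8052
O = 2246779/24557376 (O = -(-4254/12328 - 2541/5312)/9 = -(-4254*1/12328 - 2541*1/5312)/9 = -(-2127/6164 - 2541/5312)/9 = -⅑*(-6740337/8185792) = 2246779/24557376 ≈ 0.091491)
S = I*√75872217473103057/3069672 (S = √(2246779/24557376 - 8052) = √(-197733744773/24557376) = I*√75872217473103057/3069672 ≈ 89.732*I)
S + K = I*√75872217473103057/3069672 + 36847 = 36847 + I*√75872217473103057/3069672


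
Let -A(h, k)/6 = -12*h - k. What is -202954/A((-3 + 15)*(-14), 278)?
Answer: 101477/5214 ≈ 19.462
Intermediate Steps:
A(h, k) = 6*k + 72*h (A(h, k) = -6*(-12*h - k) = -6*(-k - 12*h) = 6*k + 72*h)
-202954/A((-3 + 15)*(-14), 278) = -202954/(6*278 + 72*((-3 + 15)*(-14))) = -202954/(1668 + 72*(12*(-14))) = -202954/(1668 + 72*(-168)) = -202954/(1668 - 12096) = -202954/(-10428) = -202954*(-1/10428) = 101477/5214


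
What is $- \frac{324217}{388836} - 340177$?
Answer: $- \frac{132273388189}{388836} \approx -3.4018 \cdot 10^{5}$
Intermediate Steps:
$- \frac{324217}{388836} - 340177 = - \frac{132273388189}{388836}$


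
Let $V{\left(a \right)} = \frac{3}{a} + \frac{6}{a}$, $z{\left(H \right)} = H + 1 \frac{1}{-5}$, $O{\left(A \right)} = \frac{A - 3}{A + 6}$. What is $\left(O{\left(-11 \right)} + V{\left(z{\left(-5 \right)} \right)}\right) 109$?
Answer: $\frac{15151}{130} \approx 116.55$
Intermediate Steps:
$O{\left(A \right)} = \frac{-3 + A}{6 + A}$
$z{\left(H \right)} = - \frac{1}{5} + H$ ($z{\left(H \right)} = H + 1 \left(- \frac{1}{5}\right) = H - \frac{1}{5} = - \frac{1}{5} + H$)
$V{\left(a \right)} = \frac{9}{a}$
$\left(O{\left(-11 \right)} + V{\left(z{\left(-5 \right)} \right)}\right) 109 = \left(\frac{-3 - 11}{6 - 11} + \frac{9}{- \frac{1}{5} - 5}\right) 109 = \left(\frac{1}{-5} \left(-14\right) + \frac{9}{- \frac{26}{5}}\right) 109 = \left(\left(- \frac{1}{5}\right) \left(-14\right) + 9 \left(- \frac{5}{26}\right)\right) 109 = \left(\frac{14}{5} - \frac{45}{26}\right) 109 = \frac{139}{130} \cdot 109 = \frac{15151}{130}$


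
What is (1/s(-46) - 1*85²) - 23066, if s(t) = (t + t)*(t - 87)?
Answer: -370640675/12236 ≈ -30291.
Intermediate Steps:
s(t) = 2*t*(-87 + t) (s(t) = (2*t)*(-87 + t) = 2*t*(-87 + t))
(1/s(-46) - 1*85²) - 23066 = (1/(2*(-46)*(-87 - 46)) - 1*85²) - 23066 = (1/(2*(-46)*(-133)) - 1*7225) - 23066 = (1/12236 - 7225) - 23066 = -88405099/12236 - 23066 = -370640675/12236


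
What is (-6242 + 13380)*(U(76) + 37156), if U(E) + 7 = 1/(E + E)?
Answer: 20152890281/76 ≈ 2.6517e+8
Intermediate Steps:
U(E) = -7 + 1/(2*E) (U(E) = -7 + 1/(E + E) = -7 + 1/(2*E))
(-6242 + 13380)*(U(76) + 37156) = (-6242 + 13380)*((-7 + (1/2)/76) + 37156) = 7138*((-7 + (1/2)*(1/76)) + 37156) = 7138*((-7 + 1/152) + 37156) = 7138*(-1063/152 + 37156) = 7138*(5646649/152) = 20152890281/76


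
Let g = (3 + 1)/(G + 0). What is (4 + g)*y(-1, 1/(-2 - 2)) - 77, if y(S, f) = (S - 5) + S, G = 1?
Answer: -133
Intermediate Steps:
y(S, f) = -5 + 2*S (y(S, f) = (-5 + S) + S = -5 + 2*S)
g = 4 (g = (3 + 1)/(1 + 0) = 4/1 = 4*1 = 4)
(4 + g)*y(-1, 1/(-2 - 2)) - 77 = (4 + 4)*(-5 + 2*(-1)) - 77 = 8*(-5 - 2) - 77 = 8*(-7) - 77 = -56 - 77 = -133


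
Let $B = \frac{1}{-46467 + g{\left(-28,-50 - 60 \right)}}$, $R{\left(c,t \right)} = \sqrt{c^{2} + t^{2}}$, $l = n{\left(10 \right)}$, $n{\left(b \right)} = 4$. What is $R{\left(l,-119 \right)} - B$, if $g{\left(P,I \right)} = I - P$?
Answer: $\frac{1}{46549} + \sqrt{14177} \approx 119.07$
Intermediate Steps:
$l = 4$
$B = - \frac{1}{46549}$ ($B = \frac{1}{-46467 - 82} = \frac{1}{-46549} = - \frac{1}{46549} \approx -2.1483 \cdot 10^{-5}$)
$R{\left(l,-119 \right)} - B = \sqrt{4^{2} + \left(-119\right)^{2}} - - \frac{1}{46549} = \sqrt{16 + 14161} + \frac{1}{46549} = \sqrt{14177} + \frac{1}{46549} = \frac{1}{46549} + \sqrt{14177}$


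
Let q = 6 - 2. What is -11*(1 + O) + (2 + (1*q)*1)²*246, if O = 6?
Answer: 8779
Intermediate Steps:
q = 4
-11*(1 + O) + (2 + (1*q)*1)²*246 = -11*(1 + 6) + (2 + (1*4)*1)²*246 = -11*7 + (2 + 4*1)²*246 = -77 + (2 + 4)²*246 = -77 + 6²*246 = -77 + 36*246 = -77 + 8856 = 8779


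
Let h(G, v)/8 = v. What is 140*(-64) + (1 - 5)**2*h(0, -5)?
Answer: -9600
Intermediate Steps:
h(G, v) = 8*v
140*(-64) + (1 - 5)**2*h(0, -5) = 140*(-64) + (1 - 5)**2*(8*(-5)) = -8960 + (-4)**2*(-40) = -8960 + 16*(-40) = -8960 - 640 = -9600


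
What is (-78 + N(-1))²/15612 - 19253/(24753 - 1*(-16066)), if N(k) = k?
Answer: -45826457/637266228 ≈ -0.071911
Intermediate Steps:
(-78 + N(-1))²/15612 - 19253/(24753 - 1*(-16066)) = (-78 - 1)²/15612 - 19253/(24753 - 1*(-16066)) = (-79)²*(1/15612) - 19253/(24753 + 16066) = 6241*(1/15612) - 19253/40819 = 6241/15612 - 19253*1/40819 = 6241/15612 - 19253/40819 = -45826457/637266228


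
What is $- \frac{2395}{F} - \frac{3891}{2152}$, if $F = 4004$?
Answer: $- \frac{5183401}{2154152} \approx -2.4062$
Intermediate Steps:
$- \frac{2395}{F} - \frac{3891}{2152} = - \frac{2395}{4004} - \frac{3891}{2152} = - \frac{5183401}{2154152}$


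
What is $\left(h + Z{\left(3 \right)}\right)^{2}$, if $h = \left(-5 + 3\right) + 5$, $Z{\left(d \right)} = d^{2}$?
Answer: $144$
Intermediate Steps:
$h = 3$ ($h = -2 + 5 = 3$)
$\left(h + Z{\left(3 \right)}\right)^{2} = \left(3 + 3^{2}\right)^{2} = \left(3 + 9\right)^{2} = 12^{2} = 144$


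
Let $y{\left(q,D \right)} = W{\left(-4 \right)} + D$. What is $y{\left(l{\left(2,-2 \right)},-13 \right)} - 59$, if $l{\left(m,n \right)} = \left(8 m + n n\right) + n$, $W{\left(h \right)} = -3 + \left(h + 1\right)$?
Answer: $-78$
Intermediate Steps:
$W{\left(h \right)} = -2 + h$ ($W{\left(h \right)} = -3 + \left(1 + h\right) = -2 + h$)
$l{\left(m,n \right)} = n + n^{2} + 8 m$ ($l{\left(m,n \right)} = \left(8 m + n^{2}\right) + n = \left(n^{2} + 8 m\right) + n = n + n^{2} + 8 m$)
$y{\left(q,D \right)} = -6 + D$ ($y{\left(q,D \right)} = \left(-2 - 4\right) + D = -6 + D$)
$y{\left(l{\left(2,-2 \right)},-13 \right)} - 59 = \left(-6 - 13\right) - 59 = -19 - 59 = -78$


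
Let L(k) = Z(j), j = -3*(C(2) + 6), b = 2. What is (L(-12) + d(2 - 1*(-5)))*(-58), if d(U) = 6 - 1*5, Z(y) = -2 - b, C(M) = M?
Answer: 174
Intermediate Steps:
j = -24 (j = -3*(2 + 6) = -3*8 = -24)
Z(y) = -4 (Z(y) = -2 - 1*2 = -2 - 2 = -4)
L(k) = -4
d(U) = 1 (d(U) = 6 - 5 = 1)
(L(-12) + d(2 - 1*(-5)))*(-58) = (-4 + 1)*(-58) = -3*(-58) = 174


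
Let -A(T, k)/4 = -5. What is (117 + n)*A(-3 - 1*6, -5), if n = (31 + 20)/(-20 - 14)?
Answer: 2310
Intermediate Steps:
A(T, k) = 20 (A(T, k) = -4*(-5) = 20)
n = -3/2 (n = 51/(-34) = 51*(-1/34) = -3/2 ≈ -1.5000)
(117 + n)*A(-3 - 1*6, -5) = (117 - 3/2)*20 = (231/2)*20 = 2310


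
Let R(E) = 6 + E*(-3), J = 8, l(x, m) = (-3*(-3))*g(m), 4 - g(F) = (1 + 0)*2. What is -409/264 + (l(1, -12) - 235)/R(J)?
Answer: 8321/792 ≈ 10.506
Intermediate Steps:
g(F) = 2 (g(F) = 4 - (1 + 0)*2 = 4 - 2 = 2)
l(x, m) = 18 (l(x, m) = -3*(-3)*2 = 9*2 = 18)
R(E) = 6 - 3*E
-409/264 + (l(1, -12) - 235)/R(J) = -409/264 + (18 - 235)/(6 - 3*8) = -409*1/264 - 217/(6 - 24) = -409/264 - 217/(-18) = -409/264 - 217*(-1/18) = -409/264 + 217/18 = 8321/792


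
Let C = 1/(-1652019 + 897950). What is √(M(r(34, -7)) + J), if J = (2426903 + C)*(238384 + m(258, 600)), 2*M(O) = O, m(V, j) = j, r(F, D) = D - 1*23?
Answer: 7*√6730500156844022783689/754069 ≈ 7.6157e+5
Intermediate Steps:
r(F, D) = -23 + D (r(F, D) = D - 23 = -23 + D)
M(O) = O/2
C = -1/754069 (C = 1/(-754069) = -1/754069 ≈ -1.3261e-6)
J = 437353223238041104/754069 (J = (2426903 - 1/754069)*(238384 + 600) = (1830052318306/754069)*238984 = 437353223238041104/754069 ≈ 5.7999e+11)
√(M(r(34, -7)) + J) = √((-23 - 7)/2 + 437353223238041104/754069) = √((½)*(-30) + 437353223238041104/754069) = √(-15 + 437353223238041104/754069) = √(437353223226730069/754069) = 7*√6730500156844022783689/754069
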